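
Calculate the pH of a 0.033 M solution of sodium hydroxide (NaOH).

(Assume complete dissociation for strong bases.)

[OH⁻] = 0.033 M for strong base. pOH = -log[OH⁻] = 1.48, pH = 14 - pOH

pH = 12.52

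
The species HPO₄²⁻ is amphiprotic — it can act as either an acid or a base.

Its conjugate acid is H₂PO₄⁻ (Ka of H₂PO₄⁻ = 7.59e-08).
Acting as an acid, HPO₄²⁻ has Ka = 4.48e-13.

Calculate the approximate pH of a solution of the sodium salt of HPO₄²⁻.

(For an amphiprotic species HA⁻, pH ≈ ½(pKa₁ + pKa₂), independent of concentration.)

pKa₁ = -log(7.59e-08) = 7.12; pKa₂ = -log(4.48e-13) = 12.35. For an amphiprotic species, pH ≈ ½(pKa₁ + pKa₂) = ½(7.12 + 12.35) = 9.73.

pH = 9.73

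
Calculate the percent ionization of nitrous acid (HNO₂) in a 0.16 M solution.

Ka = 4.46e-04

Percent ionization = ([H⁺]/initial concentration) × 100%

Using Ka equilibrium: x² + Ka×x - Ka×C = 0. Solving: [H⁺] = 8.2274e-03. Percent = (8.2274e-03/0.16) × 100

Percent ionization = 5.14%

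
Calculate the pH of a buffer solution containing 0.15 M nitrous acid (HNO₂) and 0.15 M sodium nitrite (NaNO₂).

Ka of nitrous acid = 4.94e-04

pKa = -log(4.94e-04) = 3.31. pH = pKa + log([A⁻]/[HA]) = 3.31 + log(0.15/0.15)

pH = 3.31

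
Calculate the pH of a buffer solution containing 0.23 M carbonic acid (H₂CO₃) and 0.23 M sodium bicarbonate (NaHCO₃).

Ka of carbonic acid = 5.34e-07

pKa = -log(5.34e-07) = 6.27. pH = pKa + log([A⁻]/[HA]) = 6.27 + log(0.23/0.23)

pH = 6.27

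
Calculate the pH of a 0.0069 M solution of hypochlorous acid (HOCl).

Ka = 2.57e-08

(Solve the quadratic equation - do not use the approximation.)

x² + Ka×x - Ka×C = 0. Using quadratic formula: [H⁺] = 1.3304e-05

pH = 4.88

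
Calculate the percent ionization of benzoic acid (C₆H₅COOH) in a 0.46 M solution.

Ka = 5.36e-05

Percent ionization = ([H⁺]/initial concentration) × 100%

Using Ka equilibrium: x² + Ka×x - Ka×C = 0. Solving: [H⁺] = 4.9388e-03. Percent = (4.9388e-03/0.46) × 100

Percent ionization = 1.07%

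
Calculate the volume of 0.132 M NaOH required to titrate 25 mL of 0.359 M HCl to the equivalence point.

At equivalence: moles acid = moles base. moles HCl = 0.359 × 25/1000 = 0.008975 mol. V_base = moles / 0.132 × 1000 = 68.0 mL.

V_{base} = 68.0 mL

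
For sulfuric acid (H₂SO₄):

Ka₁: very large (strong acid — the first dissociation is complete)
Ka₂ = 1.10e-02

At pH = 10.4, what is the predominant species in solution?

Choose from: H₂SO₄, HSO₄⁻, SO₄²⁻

The first dissociation is complete, so H₂SO₄ itself is never the predominant species in water; pKa₂ = -log(1.10e-02) = 1.96. For a polyprotic acid the predominant species crosses at each pKa: below pKa_n the protonated form dominates, above it the deprotonated form does. At pH = 10.4, the predominant species is SO₄²⁻.

SO₄²⁻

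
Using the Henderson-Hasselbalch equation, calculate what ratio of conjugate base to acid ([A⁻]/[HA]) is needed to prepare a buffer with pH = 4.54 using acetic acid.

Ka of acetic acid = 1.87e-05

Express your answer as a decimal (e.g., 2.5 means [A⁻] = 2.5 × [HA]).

pKa = -log(1.87e-05) = 4.7282. pH = pKa + log([A⁻]/[HA]), so log([A⁻]/[HA]) = pH − pKa = 4.54 − 4.7282 = -0.1882. [A⁻]/[HA] = 10^(-0.1882) = 0.648

[A⁻]/[HA] = 0.648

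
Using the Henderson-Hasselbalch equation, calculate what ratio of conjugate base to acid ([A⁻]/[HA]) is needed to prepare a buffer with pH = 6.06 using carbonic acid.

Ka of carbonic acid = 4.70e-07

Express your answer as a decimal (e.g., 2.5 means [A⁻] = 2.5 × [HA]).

pKa = -log(4.70e-07) = 6.3279. pH = pKa + log([A⁻]/[HA]), so log([A⁻]/[HA]) = pH − pKa = 6.06 − 6.3279 = -0.2679. [A⁻]/[HA] = 10^(-0.2679) = 0.540

[A⁻]/[HA] = 0.540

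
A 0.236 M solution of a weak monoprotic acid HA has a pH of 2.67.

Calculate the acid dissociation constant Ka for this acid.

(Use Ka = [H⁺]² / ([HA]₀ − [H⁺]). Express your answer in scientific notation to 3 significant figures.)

[H⁺] = 10^(−pH) = 10^(−2.67) = 2.138e-03 M. For HA ⇌ H⁺ + A⁻, Ka = [H⁺][A⁻]/[HA] = [H⁺]² / ([HA]₀ − [H⁺]) = (2.138e-03)² / (0.236 − 2.138e-03) = 1.95e-05.

K_a = 1.95e-05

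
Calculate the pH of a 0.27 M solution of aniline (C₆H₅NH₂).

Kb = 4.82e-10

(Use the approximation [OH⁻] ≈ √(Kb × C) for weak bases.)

[OH⁻] = √(Kb × C) = √(4.82e-10 × 0.27) = 1.1408e-05. pOH = 4.94, pH = 14 - pOH

pH = 9.06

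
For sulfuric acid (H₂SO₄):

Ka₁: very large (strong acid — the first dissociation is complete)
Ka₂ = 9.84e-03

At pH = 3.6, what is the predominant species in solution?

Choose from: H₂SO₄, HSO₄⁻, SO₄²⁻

The first dissociation is complete, so H₂SO₄ itself is never the predominant species in water; pKa₂ = -log(9.84e-03) = 2.01. For a polyprotic acid the predominant species crosses at each pKa: below pKa_n the protonated form dominates, above it the deprotonated form does. At pH = 3.6, the predominant species is SO₄²⁻.

SO₄²⁻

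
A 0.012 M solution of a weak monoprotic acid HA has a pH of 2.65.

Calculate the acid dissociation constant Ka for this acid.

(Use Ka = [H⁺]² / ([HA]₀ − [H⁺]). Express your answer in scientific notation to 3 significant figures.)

[H⁺] = 10^(−pH) = 10^(−2.65) = 2.239e-03 M. For HA ⇌ H⁺ + A⁻, Ka = [H⁺][A⁻]/[HA] = [H⁺]² / ([HA]₀ − [H⁺]) = (2.239e-03)² / (0.012 − 2.239e-03) = 5.13e-04.

K_a = 5.13e-04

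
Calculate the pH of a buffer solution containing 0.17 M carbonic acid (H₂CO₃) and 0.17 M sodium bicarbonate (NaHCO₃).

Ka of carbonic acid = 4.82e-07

pKa = -log(4.82e-07) = 6.32. pH = pKa + log([A⁻]/[HA]) = 6.32 + log(0.17/0.17)

pH = 6.32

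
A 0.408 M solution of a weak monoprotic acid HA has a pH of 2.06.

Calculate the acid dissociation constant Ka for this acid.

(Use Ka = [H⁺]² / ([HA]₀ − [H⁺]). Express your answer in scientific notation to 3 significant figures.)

[H⁺] = 10^(−pH) = 10^(−2.06) = 8.710e-03 M. For HA ⇌ H⁺ + A⁻, Ka = [H⁺][A⁻]/[HA] = [H⁺]² / ([HA]₀ − [H⁺]) = (8.710e-03)² / (0.408 − 8.710e-03) = 1.90e-04.

K_a = 1.90e-04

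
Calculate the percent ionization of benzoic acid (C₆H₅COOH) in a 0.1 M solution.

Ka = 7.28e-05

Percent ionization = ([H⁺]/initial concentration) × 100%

Using Ka equilibrium: x² + Ka×x - Ka×C = 0. Solving: [H⁺] = 2.6620e-03. Percent = (2.6620e-03/0.1) × 100

Percent ionization = 2.66%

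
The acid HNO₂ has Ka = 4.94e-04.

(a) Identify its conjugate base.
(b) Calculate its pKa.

(a) The conjugate base is formed by removing one H⁺ from HNO₂, giving NO₂⁻. (b) pKa = -log(Ka) = -log(4.94e-04) = 3.31.

Conjugate base: NO₂⁻; pK_a = 3.31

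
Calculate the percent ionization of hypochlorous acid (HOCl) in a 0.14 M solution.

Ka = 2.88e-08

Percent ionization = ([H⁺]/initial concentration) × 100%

Using Ka equilibrium: x² + Ka×x - Ka×C = 0. Solving: [H⁺] = 6.3484e-05. Percent = (6.3484e-05/0.14) × 100

Percent ionization = 0.0453%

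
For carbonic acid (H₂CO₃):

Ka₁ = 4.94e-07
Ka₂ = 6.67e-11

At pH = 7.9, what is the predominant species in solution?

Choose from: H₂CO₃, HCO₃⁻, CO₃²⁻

pKa₁ = 6.31, pKa₂ = 10.18. For a polyprotic acid the predominant species crosses at each pKa: below pKa_n the protonated form dominates, above it the deprotonated form does. At pH = 7.9, the predominant species is HCO₃⁻.

HCO₃⁻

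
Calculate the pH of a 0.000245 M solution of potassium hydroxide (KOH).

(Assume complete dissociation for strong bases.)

[OH⁻] = 0.000245 M for strong base. pOH = -log[OH⁻] = 3.61, pH = 14 - pOH

pH = 10.39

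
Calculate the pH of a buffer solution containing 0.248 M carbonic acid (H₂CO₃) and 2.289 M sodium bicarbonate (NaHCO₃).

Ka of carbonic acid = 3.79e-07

pKa = -log(3.79e-07) = 6.42. pH = pKa + log([A⁻]/[HA]) = 6.42 + log(2.289/0.248)

pH = 7.39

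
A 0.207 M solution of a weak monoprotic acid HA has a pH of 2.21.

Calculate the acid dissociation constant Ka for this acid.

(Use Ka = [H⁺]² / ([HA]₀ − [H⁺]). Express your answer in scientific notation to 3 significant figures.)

[H⁺] = 10^(−pH) = 10^(−2.21) = 6.166e-03 M. For HA ⇌ H⁺ + A⁻, Ka = [H⁺][A⁻]/[HA] = [H⁺]² / ([HA]₀ − [H⁺]) = (6.166e-03)² / (0.207 − 6.166e-03) = 1.89e-04.

K_a = 1.89e-04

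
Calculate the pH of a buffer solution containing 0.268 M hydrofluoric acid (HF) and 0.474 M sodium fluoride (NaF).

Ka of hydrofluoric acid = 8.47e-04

pKa = -log(8.47e-04) = 3.07. pH = pKa + log([A⁻]/[HA]) = 3.07 + log(0.474/0.268)

pH = 3.32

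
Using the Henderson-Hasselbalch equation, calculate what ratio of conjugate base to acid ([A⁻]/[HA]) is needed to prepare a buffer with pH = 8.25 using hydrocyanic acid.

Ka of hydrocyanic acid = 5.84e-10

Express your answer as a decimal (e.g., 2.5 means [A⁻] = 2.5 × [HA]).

pKa = -log(5.84e-10) = 9.2336. pH = pKa + log([A⁻]/[HA]), so log([A⁻]/[HA]) = pH − pKa = 8.25 − 9.2336 = -0.9836. [A⁻]/[HA] = 10^(-0.9836) = 0.104

[A⁻]/[HA] = 0.104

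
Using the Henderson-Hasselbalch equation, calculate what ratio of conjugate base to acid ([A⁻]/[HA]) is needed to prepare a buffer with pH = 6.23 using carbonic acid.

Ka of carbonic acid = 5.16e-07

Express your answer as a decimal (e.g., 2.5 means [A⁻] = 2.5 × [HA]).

pKa = -log(5.16e-07) = 6.2874. pH = pKa + log([A⁻]/[HA]), so log([A⁻]/[HA]) = pH − pKa = 6.23 − 6.2874 = -0.0574. [A⁻]/[HA] = 10^(-0.0574) = 0.876

[A⁻]/[HA] = 0.876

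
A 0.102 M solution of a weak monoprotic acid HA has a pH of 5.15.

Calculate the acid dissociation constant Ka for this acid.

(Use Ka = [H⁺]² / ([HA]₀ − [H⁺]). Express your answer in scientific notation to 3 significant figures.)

[H⁺] = 10^(−pH) = 10^(−5.15) = 7.079e-06 M. For HA ⇌ H⁺ + A⁻, Ka = [H⁺][A⁻]/[HA] = [H⁺]² / ([HA]₀ − [H⁺]) = (7.079e-06)² / (0.102 − 7.079e-06) = 4.91e-10.

K_a = 4.91e-10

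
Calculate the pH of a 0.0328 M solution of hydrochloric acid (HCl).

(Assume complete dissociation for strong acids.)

[H⁺] = 0.0328 M for strong acid. pH = -log[H⁺] = -log(0.0328)

pH = 1.48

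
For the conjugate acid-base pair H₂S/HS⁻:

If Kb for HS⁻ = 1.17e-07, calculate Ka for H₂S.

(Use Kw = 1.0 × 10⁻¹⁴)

For a conjugate pair Ka × Kb = Kw, so Ka = Kw/Kb = 1.0 × 10⁻¹⁴ / 1.17e-07 = 8.55e-08.

K_a = 8.55e-08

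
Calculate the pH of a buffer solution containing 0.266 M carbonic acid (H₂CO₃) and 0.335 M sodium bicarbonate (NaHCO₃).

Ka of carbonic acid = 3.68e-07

pKa = -log(3.68e-07) = 6.43. pH = pKa + log([A⁻]/[HA]) = 6.43 + log(0.335/0.266)

pH = 6.53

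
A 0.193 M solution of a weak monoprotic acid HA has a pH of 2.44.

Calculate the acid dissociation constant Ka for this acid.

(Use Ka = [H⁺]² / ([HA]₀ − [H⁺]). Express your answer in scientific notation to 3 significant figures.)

[H⁺] = 10^(−pH) = 10^(−2.44) = 3.631e-03 M. For HA ⇌ H⁺ + A⁻, Ka = [H⁺][A⁻]/[HA] = [H⁺]² / ([HA]₀ − [H⁺]) = (3.631e-03)² / (0.193 − 3.631e-03) = 6.96e-05.

K_a = 6.96e-05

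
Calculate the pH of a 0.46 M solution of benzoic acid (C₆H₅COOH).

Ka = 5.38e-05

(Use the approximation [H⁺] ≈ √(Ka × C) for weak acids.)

[H⁺] = √(Ka × C) = √(5.38e-05 × 0.46) = 4.9747e-03. pH = -log(4.9747e-03)

pH = 2.30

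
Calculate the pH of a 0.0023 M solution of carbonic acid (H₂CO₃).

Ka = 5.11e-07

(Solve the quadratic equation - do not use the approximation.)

x² + Ka×x - Ka×C = 0. Using quadratic formula: [H⁺] = 3.4028e-05

pH = 4.47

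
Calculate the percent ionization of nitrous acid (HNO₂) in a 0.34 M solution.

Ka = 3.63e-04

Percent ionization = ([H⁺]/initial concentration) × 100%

Using Ka equilibrium: x² + Ka×x - Ka×C = 0. Solving: [H⁺] = 1.0929e-02. Percent = (1.0929e-02/0.34) × 100

Percent ionization = 3.21%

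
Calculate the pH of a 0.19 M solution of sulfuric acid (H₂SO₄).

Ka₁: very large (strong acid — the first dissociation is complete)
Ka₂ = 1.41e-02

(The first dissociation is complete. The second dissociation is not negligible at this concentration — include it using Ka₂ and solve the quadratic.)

First dissociation is complete: [H⁺]₀ = [HSO₄⁻]₀ = C = 0.19 M. Second dissociation HSO₄⁻ ⇌ H⁺ + SO₄²⁻: let x = [SO₄²⁻]. Ka₂ = (C + x)·x / (C − x) = 1.41e-02 → x² + (C + Ka₂)·x − Ka₂·C = 0 → x² + 0.20410·x − 2.679e-03 = 0. x = (−0.20410 + √(0.20410² + 4 × 2.679e-03)) / 2 = 1.2376e-02 M. [H⁺] = C + x = 0.19 + 1.2376e-02 = 2.0238e-01 M. pH = -log(2.0238e-01) = 0.69.

pH = 0.69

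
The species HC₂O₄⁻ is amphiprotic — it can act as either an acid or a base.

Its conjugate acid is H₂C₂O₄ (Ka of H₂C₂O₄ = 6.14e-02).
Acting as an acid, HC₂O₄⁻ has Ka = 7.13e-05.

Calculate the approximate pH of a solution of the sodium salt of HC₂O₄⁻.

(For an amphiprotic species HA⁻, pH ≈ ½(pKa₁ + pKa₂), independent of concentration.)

pKa₁ = -log(6.14e-02) = 1.21; pKa₂ = -log(7.13e-05) = 4.15. For an amphiprotic species, pH ≈ ½(pKa₁ + pKa₂) = ½(1.21 + 4.15) = 2.68.

pH = 2.68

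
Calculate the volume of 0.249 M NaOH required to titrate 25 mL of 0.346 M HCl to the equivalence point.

At equivalence: moles acid = moles base. moles HCl = 0.346 × 25/1000 = 0.00865 mol. V_base = moles / 0.249 × 1000 = 34.7 mL.

V_{base} = 34.7 mL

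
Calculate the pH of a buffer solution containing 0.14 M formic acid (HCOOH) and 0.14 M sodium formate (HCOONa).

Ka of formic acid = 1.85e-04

pKa = -log(1.85e-04) = 3.73. pH = pKa + log([A⁻]/[HA]) = 3.73 + log(0.14/0.14)

pH = 3.73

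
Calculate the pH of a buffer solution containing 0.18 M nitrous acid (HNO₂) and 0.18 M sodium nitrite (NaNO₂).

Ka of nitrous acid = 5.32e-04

pKa = -log(5.32e-04) = 3.27. pH = pKa + log([A⁻]/[HA]) = 3.27 + log(0.18/0.18)

pH = 3.27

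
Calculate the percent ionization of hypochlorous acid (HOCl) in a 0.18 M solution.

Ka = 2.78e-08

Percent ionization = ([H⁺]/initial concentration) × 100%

Using Ka equilibrium: x² + Ka×x - Ka×C = 0. Solving: [H⁺] = 7.0725e-05. Percent = (7.0725e-05/0.18) × 100

Percent ionization = 0.0393%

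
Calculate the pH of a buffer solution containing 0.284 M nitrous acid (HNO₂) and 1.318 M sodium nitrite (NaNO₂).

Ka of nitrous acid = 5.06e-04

pKa = -log(5.06e-04) = 3.30. pH = pKa + log([A⁻]/[HA]) = 3.30 + log(1.318/0.284)

pH = 3.96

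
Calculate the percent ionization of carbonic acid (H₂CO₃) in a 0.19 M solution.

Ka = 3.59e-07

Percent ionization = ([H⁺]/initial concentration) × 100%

Using Ka equilibrium: x² + Ka×x - Ka×C = 0. Solving: [H⁺] = 2.6099e-04. Percent = (2.6099e-04/0.19) × 100

Percent ionization = 0.137%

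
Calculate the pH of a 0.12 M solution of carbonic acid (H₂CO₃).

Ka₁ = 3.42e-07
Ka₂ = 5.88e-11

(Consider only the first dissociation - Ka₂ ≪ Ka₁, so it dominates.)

First dissociation dominates. From Ka₁ = [H⁺][HA⁻]/[H₂A], x² + Ka₁·x − Ka₁·C = 0 with C = 0.12 M and Ka₁ = 3.42e-07. Solving: [H⁺] = (−Ka₁ + √(Ka₁² + 4·Ka₁·C)) / 2 = 2.0241e-04 M. pH = -log(2.0241e-04) = 3.69.

pH = 3.69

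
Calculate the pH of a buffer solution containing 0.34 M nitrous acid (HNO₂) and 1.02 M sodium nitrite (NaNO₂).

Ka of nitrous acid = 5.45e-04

pKa = -log(5.45e-04) = 3.26. pH = pKa + log([A⁻]/[HA]) = 3.26 + log(1.02/0.34)

pH = 3.74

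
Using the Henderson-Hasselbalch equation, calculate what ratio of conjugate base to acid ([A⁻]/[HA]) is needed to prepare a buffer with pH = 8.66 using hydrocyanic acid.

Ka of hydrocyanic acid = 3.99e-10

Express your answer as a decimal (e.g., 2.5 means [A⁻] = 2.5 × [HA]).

pKa = -log(3.99e-10) = 9.3990. pH = pKa + log([A⁻]/[HA]), so log([A⁻]/[HA]) = pH − pKa = 8.66 − 9.3990 = -0.7390. [A⁻]/[HA] = 10^(-0.7390) = 0.182

[A⁻]/[HA] = 0.182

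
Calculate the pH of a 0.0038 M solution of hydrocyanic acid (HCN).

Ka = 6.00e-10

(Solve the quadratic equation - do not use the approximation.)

x² + Ka×x - Ka×C = 0. Using quadratic formula: [H⁺] = 1.5097e-06

pH = 5.82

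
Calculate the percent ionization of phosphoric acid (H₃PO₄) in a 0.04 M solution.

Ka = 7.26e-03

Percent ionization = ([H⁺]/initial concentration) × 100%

Using Ka equilibrium: x² + Ka×x - Ka×C = 0. Solving: [H⁺] = 1.3793e-02. Percent = (1.3793e-02/0.04) × 100

Percent ionization = 34.5%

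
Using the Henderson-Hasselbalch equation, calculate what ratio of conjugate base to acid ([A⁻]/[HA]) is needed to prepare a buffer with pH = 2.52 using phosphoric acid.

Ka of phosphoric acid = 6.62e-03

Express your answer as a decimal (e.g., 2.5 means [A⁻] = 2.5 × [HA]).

pKa = -log(6.62e-03) = 2.1791. pH = pKa + log([A⁻]/[HA]), so log([A⁻]/[HA]) = pH − pKa = 2.52 − 2.1791 = 0.3409. [A⁻]/[HA] = 10^(0.3409) = 2.19

[A⁻]/[HA] = 2.19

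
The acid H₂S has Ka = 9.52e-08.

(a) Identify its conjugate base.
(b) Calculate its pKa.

(a) The conjugate base is formed by removing one H⁺ from H₂S, giving HS⁻. (b) pKa = -log(Ka) = -log(9.52e-08) = 7.02.

Conjugate base: HS⁻; pK_a = 7.02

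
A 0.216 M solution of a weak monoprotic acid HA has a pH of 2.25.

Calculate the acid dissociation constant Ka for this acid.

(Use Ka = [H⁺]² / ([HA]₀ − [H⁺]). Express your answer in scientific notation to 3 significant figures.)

[H⁺] = 10^(−pH) = 10^(−2.25) = 5.623e-03 M. For HA ⇌ H⁺ + A⁻, Ka = [H⁺][A⁻]/[HA] = [H⁺]² / ([HA]₀ − [H⁺]) = (5.623e-03)² / (0.216 − 5.623e-03) = 1.50e-04.

K_a = 1.50e-04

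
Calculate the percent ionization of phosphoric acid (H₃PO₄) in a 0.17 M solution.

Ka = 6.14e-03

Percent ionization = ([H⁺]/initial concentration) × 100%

Using Ka equilibrium: x² + Ka×x - Ka×C = 0. Solving: [H⁺] = 2.9383e-02. Percent = (2.9383e-02/0.17) × 100

Percent ionization = 17.3%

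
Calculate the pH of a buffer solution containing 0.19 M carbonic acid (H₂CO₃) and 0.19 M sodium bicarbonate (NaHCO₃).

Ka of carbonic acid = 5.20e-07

pKa = -log(5.20e-07) = 6.28. pH = pKa + log([A⁻]/[HA]) = 6.28 + log(0.19/0.19)

pH = 6.28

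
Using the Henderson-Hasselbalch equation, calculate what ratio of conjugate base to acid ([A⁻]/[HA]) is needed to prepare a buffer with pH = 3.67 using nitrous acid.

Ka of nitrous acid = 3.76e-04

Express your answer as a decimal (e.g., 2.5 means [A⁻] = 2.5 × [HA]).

pKa = -log(3.76e-04) = 3.4248. pH = pKa + log([A⁻]/[HA]), so log([A⁻]/[HA]) = pH − pKa = 3.67 − 3.4248 = 0.2452. [A⁻]/[HA] = 10^(0.2452) = 1.76

[A⁻]/[HA] = 1.76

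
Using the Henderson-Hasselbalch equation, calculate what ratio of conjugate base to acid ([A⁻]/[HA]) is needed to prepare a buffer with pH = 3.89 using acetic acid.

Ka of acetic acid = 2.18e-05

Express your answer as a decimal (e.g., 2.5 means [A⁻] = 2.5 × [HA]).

pKa = -log(2.18e-05) = 4.6615. pH = pKa + log([A⁻]/[HA]), so log([A⁻]/[HA]) = pH − pKa = 3.89 − 4.6615 = -0.7715. [A⁻]/[HA] = 10^(-0.7715) = 0.169

[A⁻]/[HA] = 0.169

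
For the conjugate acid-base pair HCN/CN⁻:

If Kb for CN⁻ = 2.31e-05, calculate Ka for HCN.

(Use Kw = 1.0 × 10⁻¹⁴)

For a conjugate pair Ka × Kb = Kw, so Ka = Kw/Kb = 1.0 × 10⁻¹⁴ / 2.31e-05 = 4.33e-10.

K_a = 4.33e-10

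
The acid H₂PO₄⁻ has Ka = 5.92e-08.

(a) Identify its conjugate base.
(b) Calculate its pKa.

(a) The conjugate base is formed by removing one H⁺ from H₂PO₄⁻, giving HPO₄²⁻. (b) pKa = -log(Ka) = -log(5.92e-08) = 7.23.

Conjugate base: HPO₄²⁻; pK_a = 7.23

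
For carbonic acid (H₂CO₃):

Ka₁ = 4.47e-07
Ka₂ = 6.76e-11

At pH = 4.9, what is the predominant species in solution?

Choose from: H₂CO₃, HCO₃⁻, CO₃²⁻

pKa₁ = 6.35, pKa₂ = 10.17. For a polyprotic acid the predominant species crosses at each pKa: below pKa_n the protonated form dominates, above it the deprotonated form does. At pH = 4.9, the predominant species is H₂CO₃.

H₂CO₃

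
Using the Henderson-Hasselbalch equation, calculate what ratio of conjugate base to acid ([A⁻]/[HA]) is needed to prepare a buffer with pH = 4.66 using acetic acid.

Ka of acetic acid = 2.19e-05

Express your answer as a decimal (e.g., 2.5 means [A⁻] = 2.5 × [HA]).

pKa = -log(2.19e-05) = 4.6596. pH = pKa + log([A⁻]/[HA]), so log([A⁻]/[HA]) = pH − pKa = 4.66 − 4.6596 = 0.0004. [A⁻]/[HA] = 10^(0.0004) = 1.00

[A⁻]/[HA] = 1.00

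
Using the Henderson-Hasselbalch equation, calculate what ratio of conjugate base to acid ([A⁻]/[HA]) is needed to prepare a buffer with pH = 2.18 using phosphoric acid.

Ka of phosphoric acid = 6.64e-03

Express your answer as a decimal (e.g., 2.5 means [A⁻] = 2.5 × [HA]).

pKa = -log(6.64e-03) = 2.1778. pH = pKa + log([A⁻]/[HA]), so log([A⁻]/[HA]) = pH − pKa = 2.18 − 2.1778 = 0.0022. [A⁻]/[HA] = 10^(0.0022) = 1.01

[A⁻]/[HA] = 1.01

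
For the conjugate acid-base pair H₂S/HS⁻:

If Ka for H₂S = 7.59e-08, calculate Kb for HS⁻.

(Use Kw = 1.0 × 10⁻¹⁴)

For a conjugate pair Ka × Kb = Kw, so Kb = Kw/Ka = 1.0 × 10⁻¹⁴ / 7.59e-08 = 1.32e-07.

K_b = 1.32e-07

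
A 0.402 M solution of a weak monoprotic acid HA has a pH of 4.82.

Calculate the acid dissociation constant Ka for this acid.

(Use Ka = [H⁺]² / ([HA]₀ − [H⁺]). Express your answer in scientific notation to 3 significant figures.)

[H⁺] = 10^(−pH) = 10^(−4.82) = 1.514e-05 M. For HA ⇌ H⁺ + A⁻, Ka = [H⁺][A⁻]/[HA] = [H⁺]² / ([HA]₀ − [H⁺]) = (1.514e-05)² / (0.402 − 1.514e-05) = 5.70e-10.

K_a = 5.70e-10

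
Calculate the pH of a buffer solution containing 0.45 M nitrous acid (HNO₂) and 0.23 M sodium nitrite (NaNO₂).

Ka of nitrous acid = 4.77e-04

pKa = -log(4.77e-04) = 3.32. pH = pKa + log([A⁻]/[HA]) = 3.32 + log(0.23/0.45)

pH = 3.03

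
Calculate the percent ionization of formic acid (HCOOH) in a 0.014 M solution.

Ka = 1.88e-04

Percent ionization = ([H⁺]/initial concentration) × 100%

Using Ka equilibrium: x² + Ka×x - Ka×C = 0. Solving: [H⁺] = 1.5311e-03. Percent = (1.5311e-03/0.014) × 100

Percent ionization = 10.9%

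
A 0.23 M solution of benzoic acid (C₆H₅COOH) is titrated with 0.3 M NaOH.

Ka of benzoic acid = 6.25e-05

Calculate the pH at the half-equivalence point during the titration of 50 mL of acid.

At half-equivalence [HA] = [A⁻], so Henderson-Hasselbalch gives pH = pKa = -log(6.25e-05) = 4.20.

pH = pKa = 4.20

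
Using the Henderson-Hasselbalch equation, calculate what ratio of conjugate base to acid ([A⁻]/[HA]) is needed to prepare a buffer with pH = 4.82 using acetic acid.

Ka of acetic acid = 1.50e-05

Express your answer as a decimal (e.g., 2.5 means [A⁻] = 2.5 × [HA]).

pKa = -log(1.50e-05) = 4.8239. pH = pKa + log([A⁻]/[HA]), so log([A⁻]/[HA]) = pH − pKa = 4.82 − 4.8239 = -0.0039. [A⁻]/[HA] = 10^(-0.0039) = 0.991

[A⁻]/[HA] = 0.991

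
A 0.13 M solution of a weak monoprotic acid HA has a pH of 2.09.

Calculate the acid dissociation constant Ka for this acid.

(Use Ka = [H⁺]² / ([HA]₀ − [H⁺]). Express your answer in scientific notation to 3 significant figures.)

[H⁺] = 10^(−pH) = 10^(−2.09) = 8.128e-03 M. For HA ⇌ H⁺ + A⁻, Ka = [H⁺][A⁻]/[HA] = [H⁺]² / ([HA]₀ − [H⁺]) = (8.128e-03)² / (0.13 − 8.128e-03) = 5.42e-04.

K_a = 5.42e-04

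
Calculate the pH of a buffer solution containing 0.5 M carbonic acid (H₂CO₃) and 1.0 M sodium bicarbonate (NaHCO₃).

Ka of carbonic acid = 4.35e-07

pKa = -log(4.35e-07) = 6.36. pH = pKa + log([A⁻]/[HA]) = 6.36 + log(1.0/0.5)

pH = 6.66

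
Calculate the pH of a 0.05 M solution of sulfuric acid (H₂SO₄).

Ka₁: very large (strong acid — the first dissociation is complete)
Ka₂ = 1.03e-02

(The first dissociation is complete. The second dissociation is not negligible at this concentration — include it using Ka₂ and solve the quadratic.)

First dissociation is complete: [H⁺]₀ = [HSO₄⁻]₀ = C = 0.05 M. Second dissociation HSO₄⁻ ⇌ H⁺ + SO₄²⁻: let x = [SO₄²⁻]. Ka₂ = (C + x)·x / (C − x) = 1.03e-02 → x² + (C + Ka₂)·x − Ka₂·C = 0 → x² + 0.06030·x − 5.150e-04 = 0. x = (−0.06030 + √(0.06030² + 4 × 5.150e-04)) / 2 = 7.5862e-03 M. [H⁺] = C + x = 0.05 + 7.5862e-03 = 5.7586e-02 M. pH = -log(5.7586e-02) = 1.24.

pH = 1.24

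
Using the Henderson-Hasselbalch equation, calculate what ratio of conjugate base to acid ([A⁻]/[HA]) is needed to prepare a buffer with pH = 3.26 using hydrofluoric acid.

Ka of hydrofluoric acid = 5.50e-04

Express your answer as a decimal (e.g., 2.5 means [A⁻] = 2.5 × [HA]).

pKa = -log(5.50e-04) = 3.2596. pH = pKa + log([A⁻]/[HA]), so log([A⁻]/[HA]) = pH − pKa = 3.26 − 3.2596 = 0.0004. [A⁻]/[HA] = 10^(0.0004) = 1.00

[A⁻]/[HA] = 1.00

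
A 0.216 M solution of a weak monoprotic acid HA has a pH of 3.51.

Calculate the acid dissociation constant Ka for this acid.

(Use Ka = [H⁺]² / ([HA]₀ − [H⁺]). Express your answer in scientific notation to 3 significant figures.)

[H⁺] = 10^(−pH) = 10^(−3.51) = 3.090e-04 M. For HA ⇌ H⁺ + A⁻, Ka = [H⁺][A⁻]/[HA] = [H⁺]² / ([HA]₀ − [H⁺]) = (3.090e-04)² / (0.216 − 3.090e-04) = 4.43e-07.

K_a = 4.43e-07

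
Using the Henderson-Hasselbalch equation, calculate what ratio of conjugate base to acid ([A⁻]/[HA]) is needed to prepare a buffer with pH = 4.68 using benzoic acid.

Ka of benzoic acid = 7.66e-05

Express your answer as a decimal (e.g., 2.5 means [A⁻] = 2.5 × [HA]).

pKa = -log(7.66e-05) = 4.1158. pH = pKa + log([A⁻]/[HA]), so log([A⁻]/[HA]) = pH − pKa = 4.68 − 4.1158 = 0.5642. [A⁻]/[HA] = 10^(0.5642) = 3.67

[A⁻]/[HA] = 3.67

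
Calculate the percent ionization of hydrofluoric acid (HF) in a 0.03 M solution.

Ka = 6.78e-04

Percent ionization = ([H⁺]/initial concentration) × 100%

Using Ka equilibrium: x² + Ka×x - Ka×C = 0. Solving: [H⁺] = 4.1837e-03. Percent = (4.1837e-03/0.03) × 100

Percent ionization = 13.9%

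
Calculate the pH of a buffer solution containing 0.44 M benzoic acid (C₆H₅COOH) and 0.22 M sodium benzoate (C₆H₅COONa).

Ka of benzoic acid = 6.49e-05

pKa = -log(6.49e-05) = 4.19. pH = pKa + log([A⁻]/[HA]) = 4.19 + log(0.22/0.44)

pH = 3.89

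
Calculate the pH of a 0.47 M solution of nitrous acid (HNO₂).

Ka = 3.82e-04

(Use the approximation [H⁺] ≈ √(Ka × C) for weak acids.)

[H⁺] = √(Ka × C) = √(3.82e-04 × 0.47) = 1.3399e-02. pH = -log(1.3399e-02)

pH = 1.87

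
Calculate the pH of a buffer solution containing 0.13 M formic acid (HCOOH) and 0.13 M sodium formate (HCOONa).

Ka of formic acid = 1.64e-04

pKa = -log(1.64e-04) = 3.79. pH = pKa + log([A⁻]/[HA]) = 3.79 + log(0.13/0.13)

pH = 3.79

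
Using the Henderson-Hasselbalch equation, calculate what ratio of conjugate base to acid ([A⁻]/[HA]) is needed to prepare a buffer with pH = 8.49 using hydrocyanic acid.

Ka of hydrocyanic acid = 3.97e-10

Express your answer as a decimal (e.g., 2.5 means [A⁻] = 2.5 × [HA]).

pKa = -log(3.97e-10) = 9.4012. pH = pKa + log([A⁻]/[HA]), so log([A⁻]/[HA]) = pH − pKa = 8.49 − 9.4012 = -0.9112. [A⁻]/[HA] = 10^(-0.9112) = 0.123

[A⁻]/[HA] = 0.123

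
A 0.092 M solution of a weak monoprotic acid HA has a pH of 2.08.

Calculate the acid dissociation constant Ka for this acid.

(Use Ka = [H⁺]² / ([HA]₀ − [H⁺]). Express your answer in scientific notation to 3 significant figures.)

[H⁺] = 10^(−pH) = 10^(−2.08) = 8.318e-03 M. For HA ⇌ H⁺ + A⁻, Ka = [H⁺][A⁻]/[HA] = [H⁺]² / ([HA]₀ − [H⁺]) = (8.318e-03)² / (0.092 − 8.318e-03) = 8.27e-04.

K_a = 8.27e-04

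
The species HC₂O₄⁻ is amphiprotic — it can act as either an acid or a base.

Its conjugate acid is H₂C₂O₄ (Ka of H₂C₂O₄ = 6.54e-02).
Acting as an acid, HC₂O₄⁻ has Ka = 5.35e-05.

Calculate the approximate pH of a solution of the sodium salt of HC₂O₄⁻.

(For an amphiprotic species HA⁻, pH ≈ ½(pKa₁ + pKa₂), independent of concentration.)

pKa₁ = -log(6.54e-02) = 1.18; pKa₂ = -log(5.35e-05) = 4.27. For an amphiprotic species, pH ≈ ½(pKa₁ + pKa₂) = ½(1.18 + 4.27) = 2.73.

pH = 2.73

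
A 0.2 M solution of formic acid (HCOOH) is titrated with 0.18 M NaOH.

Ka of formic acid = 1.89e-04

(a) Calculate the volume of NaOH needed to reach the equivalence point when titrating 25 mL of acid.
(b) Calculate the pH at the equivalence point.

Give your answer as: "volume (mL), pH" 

moles acid = 0.2 × 25/1000 = 0.005 mol; V_base = moles/0.18 × 1000 = 27.8 mL. At equivalence only the conjugate base is present: [A⁻] = 0.005/0.053 = 9.4737e-02 M. Kb = Kw/Ka = 5.29e-11; [OH⁻] = √(Kb × [A⁻]) = 2.2389e-06; pOH = 5.65; pH = 14 - pOH = 8.35.

V = 27.8 mL, pH = 8.35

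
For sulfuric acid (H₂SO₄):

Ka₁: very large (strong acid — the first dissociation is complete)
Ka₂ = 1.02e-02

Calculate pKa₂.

pKa₂ = -log(Ka₂) = -log(1.02e-02) = 1.99.

pK_{a2} = 1.99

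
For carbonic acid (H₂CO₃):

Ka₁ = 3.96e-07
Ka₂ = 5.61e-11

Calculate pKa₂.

pKa₂ = -log(Ka₂) = -log(5.61e-11) = 10.25.

pK_{a2} = 10.25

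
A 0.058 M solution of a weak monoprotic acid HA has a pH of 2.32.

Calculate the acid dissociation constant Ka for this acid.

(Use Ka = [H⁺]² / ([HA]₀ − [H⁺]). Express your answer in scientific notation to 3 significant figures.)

[H⁺] = 10^(−pH) = 10^(−2.32) = 4.786e-03 M. For HA ⇌ H⁺ + A⁻, Ka = [H⁺][A⁻]/[HA] = [H⁺]² / ([HA]₀ − [H⁺]) = (4.786e-03)² / (0.058 − 4.786e-03) = 4.31e-04.

K_a = 4.31e-04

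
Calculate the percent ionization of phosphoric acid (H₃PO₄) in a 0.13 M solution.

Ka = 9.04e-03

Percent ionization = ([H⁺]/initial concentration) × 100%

Using Ka equilibrium: x² + Ka×x - Ka×C = 0. Solving: [H⁺] = 3.0058e-02. Percent = (3.0058e-02/0.13) × 100

Percent ionization = 23.1%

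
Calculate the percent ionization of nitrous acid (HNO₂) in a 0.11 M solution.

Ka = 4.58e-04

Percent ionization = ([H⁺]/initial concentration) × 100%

Using Ka equilibrium: x² + Ka×x - Ka×C = 0. Solving: [H⁺] = 6.8726e-03. Percent = (6.8726e-03/0.11) × 100

Percent ionization = 6.25%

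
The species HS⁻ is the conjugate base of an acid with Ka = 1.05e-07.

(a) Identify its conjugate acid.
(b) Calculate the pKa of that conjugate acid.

(a) The conjugate acid is formed by adding one H⁺ to HS⁻, giving H₂S. (b) pKa = -log(Ka) = -log(1.05e-07) = 6.98.

Conjugate acid: H₂S; pK_a = 6.98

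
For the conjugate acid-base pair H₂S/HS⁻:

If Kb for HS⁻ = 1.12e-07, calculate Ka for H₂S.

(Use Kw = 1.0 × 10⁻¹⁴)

For a conjugate pair Ka × Kb = Kw, so Ka = Kw/Kb = 1.0 × 10⁻¹⁴ / 1.12e-07 = 8.93e-08.

K_a = 8.93e-08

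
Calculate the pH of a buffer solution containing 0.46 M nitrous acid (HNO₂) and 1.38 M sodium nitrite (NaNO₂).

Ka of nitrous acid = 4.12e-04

pKa = -log(4.12e-04) = 3.39. pH = pKa + log([A⁻]/[HA]) = 3.39 + log(1.38/0.46)

pH = 3.86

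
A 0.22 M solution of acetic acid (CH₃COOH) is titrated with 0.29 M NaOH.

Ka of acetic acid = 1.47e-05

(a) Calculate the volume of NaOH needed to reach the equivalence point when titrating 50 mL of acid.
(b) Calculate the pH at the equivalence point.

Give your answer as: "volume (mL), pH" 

moles acid = 0.22 × 50/1000 = 0.011 mol; V_base = moles/0.29 × 1000 = 37.9 mL. At equivalence only the conjugate base is present: [A⁻] = 0.011/0.088 = 1.2510e-01 M. Kb = Kw/Ka = 6.80e-10; [OH⁻] = √(Kb × [A⁻]) = 9.2250e-06; pOH = 5.04; pH = 14 - pOH = 8.96.

V = 37.9 mL, pH = 8.96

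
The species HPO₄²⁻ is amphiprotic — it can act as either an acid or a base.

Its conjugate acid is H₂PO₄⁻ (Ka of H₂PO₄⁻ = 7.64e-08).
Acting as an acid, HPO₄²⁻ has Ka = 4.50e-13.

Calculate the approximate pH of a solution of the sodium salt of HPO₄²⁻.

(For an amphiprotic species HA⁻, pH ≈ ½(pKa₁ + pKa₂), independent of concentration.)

pKa₁ = -log(7.64e-08) = 7.12; pKa₂ = -log(4.50e-13) = 12.35. For an amphiprotic species, pH ≈ ½(pKa₁ + pKa₂) = ½(7.12 + 12.35) = 9.73.

pH = 9.73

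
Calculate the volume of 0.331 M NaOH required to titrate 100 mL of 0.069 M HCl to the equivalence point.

At equivalence: moles acid = moles base. moles HCl = 0.069 × 100/1000 = 0.0069 mol. V_base = moles / 0.331 × 1000 = 20.8 mL.

V_{base} = 20.8 mL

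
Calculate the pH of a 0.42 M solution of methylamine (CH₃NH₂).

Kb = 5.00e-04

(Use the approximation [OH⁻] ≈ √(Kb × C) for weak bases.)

[OH⁻] = √(Kb × C) = √(5.00e-04 × 0.42) = 1.4491e-02. pOH = 1.84, pH = 14 - pOH

pH = 12.16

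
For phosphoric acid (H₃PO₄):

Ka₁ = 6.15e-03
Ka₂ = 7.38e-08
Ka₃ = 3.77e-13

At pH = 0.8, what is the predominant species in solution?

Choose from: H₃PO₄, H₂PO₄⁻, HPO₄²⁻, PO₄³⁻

pKa₁ = 2.21, pKa₂ = 7.13, pKa₃ = 12.42. For a polyprotic acid the predominant species crosses at each pKa: below pKa_n the protonated form dominates, above it the deprotonated form does. At pH = 0.8, the predominant species is H₃PO₄.

H₃PO₄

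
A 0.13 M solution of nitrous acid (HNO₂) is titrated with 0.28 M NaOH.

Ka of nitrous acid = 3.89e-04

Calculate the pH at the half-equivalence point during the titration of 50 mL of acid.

At half-equivalence [HA] = [A⁻], so Henderson-Hasselbalch gives pH = pKa = -log(3.89e-04) = 3.41.

pH = pKa = 3.41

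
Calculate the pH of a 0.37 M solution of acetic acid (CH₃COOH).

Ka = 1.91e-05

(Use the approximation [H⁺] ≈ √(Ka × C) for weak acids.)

[H⁺] = √(Ka × C) = √(1.91e-05 × 0.37) = 2.6584e-03. pH = -log(2.6584e-03)

pH = 2.58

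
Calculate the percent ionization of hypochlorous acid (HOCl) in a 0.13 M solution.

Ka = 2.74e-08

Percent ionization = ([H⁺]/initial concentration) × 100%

Using Ka equilibrium: x² + Ka×x - Ka×C = 0. Solving: [H⁺] = 5.9669e-05. Percent = (5.9669e-05/0.13) × 100

Percent ionization = 0.0459%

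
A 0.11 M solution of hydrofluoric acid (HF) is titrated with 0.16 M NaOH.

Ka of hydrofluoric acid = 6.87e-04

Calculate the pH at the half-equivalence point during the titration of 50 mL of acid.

At half-equivalence [HA] = [A⁻], so Henderson-Hasselbalch gives pH = pKa = -log(6.87e-04) = 3.16.

pH = pKa = 3.16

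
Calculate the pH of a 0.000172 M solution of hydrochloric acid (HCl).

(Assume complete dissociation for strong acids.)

[H⁺] = 0.000172 M for strong acid. pH = -log[H⁺] = -log(0.000172)

pH = 3.76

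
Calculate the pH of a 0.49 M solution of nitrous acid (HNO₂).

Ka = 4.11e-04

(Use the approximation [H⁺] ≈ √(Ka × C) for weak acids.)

[H⁺] = √(Ka × C) = √(4.11e-04 × 0.49) = 1.4191e-02. pH = -log(1.4191e-02)

pH = 1.85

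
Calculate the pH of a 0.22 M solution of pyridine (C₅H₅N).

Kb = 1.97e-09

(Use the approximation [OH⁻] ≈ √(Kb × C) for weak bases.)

[OH⁻] = √(Kb × C) = √(1.97e-09 × 0.22) = 2.0818e-05. pOH = 4.68, pH = 14 - pOH

pH = 9.32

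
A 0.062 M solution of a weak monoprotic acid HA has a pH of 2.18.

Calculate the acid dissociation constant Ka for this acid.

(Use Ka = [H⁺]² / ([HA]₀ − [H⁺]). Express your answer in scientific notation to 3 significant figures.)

[H⁺] = 10^(−pH) = 10^(−2.18) = 6.607e-03 M. For HA ⇌ H⁺ + A⁻, Ka = [H⁺][A⁻]/[HA] = [H⁺]² / ([HA]₀ − [H⁺]) = (6.607e-03)² / (0.062 − 6.607e-03) = 7.88e-04.

K_a = 7.88e-04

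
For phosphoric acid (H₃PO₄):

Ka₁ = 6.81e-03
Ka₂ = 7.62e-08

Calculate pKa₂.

pKa₂ = -log(Ka₂) = -log(7.62e-08) = 7.12.

pK_{a2} = 7.12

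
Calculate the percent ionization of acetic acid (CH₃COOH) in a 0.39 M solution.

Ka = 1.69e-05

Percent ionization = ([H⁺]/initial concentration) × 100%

Using Ka equilibrium: x² + Ka×x - Ka×C = 0. Solving: [H⁺] = 2.5589e-03. Percent = (2.5589e-03/0.39) × 100

Percent ionization = 0.656%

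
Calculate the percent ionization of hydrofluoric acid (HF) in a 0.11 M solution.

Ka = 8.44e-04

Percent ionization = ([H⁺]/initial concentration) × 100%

Using Ka equilibrium: x² + Ka×x - Ka×C = 0. Solving: [H⁺] = 9.2226e-03. Percent = (9.2226e-03/0.11) × 100

Percent ionization = 8.38%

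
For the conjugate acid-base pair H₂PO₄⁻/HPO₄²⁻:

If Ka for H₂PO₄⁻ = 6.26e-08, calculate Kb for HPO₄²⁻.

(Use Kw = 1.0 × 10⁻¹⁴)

For a conjugate pair Ka × Kb = Kw, so Kb = Kw/Ka = 1.0 × 10⁻¹⁴ / 6.26e-08 = 1.60e-07.

K_b = 1.60e-07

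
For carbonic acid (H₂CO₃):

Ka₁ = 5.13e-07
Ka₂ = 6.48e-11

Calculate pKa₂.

pKa₂ = -log(Ka₂) = -log(6.48e-11) = 10.19.

pK_{a2} = 10.19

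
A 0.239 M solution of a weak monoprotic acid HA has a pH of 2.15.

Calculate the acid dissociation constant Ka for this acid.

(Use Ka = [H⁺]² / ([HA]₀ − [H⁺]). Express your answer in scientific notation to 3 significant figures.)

[H⁺] = 10^(−pH) = 10^(−2.15) = 7.079e-03 M. For HA ⇌ H⁺ + A⁻, Ka = [H⁺][A⁻]/[HA] = [H⁺]² / ([HA]₀ − [H⁺]) = (7.079e-03)² / (0.239 − 7.079e-03) = 2.16e-04.

K_a = 2.16e-04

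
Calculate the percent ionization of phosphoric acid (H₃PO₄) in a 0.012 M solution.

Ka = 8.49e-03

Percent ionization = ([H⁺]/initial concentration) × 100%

Using Ka equilibrium: x² + Ka×x - Ka×C = 0. Solving: [H⁺] = 6.7049e-03. Percent = (6.7049e-03/0.012) × 100

Percent ionization = 55.9%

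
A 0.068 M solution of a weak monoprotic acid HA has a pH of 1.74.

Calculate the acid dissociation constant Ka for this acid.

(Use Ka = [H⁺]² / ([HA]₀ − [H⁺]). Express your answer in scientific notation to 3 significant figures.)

[H⁺] = 10^(−pH) = 10^(−1.74) = 1.820e-02 M. For HA ⇌ H⁺ + A⁻, Ka = [H⁺][A⁻]/[HA] = [H⁺]² / ([HA]₀ − [H⁺]) = (1.820e-02)² / (0.068 − 1.820e-02) = 6.65e-03.

K_a = 6.65e-03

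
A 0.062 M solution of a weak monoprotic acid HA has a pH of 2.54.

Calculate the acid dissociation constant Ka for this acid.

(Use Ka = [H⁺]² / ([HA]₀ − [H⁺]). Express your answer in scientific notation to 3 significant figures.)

[H⁺] = 10^(−pH) = 10^(−2.54) = 2.884e-03 M. For HA ⇌ H⁺ + A⁻, Ka = [H⁺][A⁻]/[HA] = [H⁺]² / ([HA]₀ − [H⁺]) = (2.884e-03)² / (0.062 − 2.884e-03) = 1.41e-04.

K_a = 1.41e-04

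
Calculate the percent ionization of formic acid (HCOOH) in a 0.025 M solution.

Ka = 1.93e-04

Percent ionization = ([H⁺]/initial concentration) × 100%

Using Ka equilibrium: x² + Ka×x - Ka×C = 0. Solving: [H⁺] = 2.1022e-03. Percent = (2.1022e-03/0.025) × 100

Percent ionization = 8.41%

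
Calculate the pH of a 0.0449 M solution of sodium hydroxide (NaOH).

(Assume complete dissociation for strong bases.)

[OH⁻] = 0.0449 M for strong base. pOH = -log[OH⁻] = 1.35, pH = 14 - pOH

pH = 12.65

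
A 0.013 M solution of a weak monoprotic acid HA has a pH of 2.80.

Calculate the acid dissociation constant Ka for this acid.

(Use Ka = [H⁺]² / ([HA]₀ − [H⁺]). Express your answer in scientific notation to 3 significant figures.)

[H⁺] = 10^(−pH) = 10^(−2.80) = 1.585e-03 M. For HA ⇌ H⁺ + A⁻, Ka = [H⁺][A⁻]/[HA] = [H⁺]² / ([HA]₀ − [H⁺]) = (1.585e-03)² / (0.013 − 1.585e-03) = 2.20e-04.

K_a = 2.20e-04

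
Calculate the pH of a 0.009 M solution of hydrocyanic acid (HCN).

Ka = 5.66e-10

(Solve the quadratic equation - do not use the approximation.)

x² + Ka×x - Ka×C = 0. Using quadratic formula: [H⁺] = 2.2567e-06

pH = 5.65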